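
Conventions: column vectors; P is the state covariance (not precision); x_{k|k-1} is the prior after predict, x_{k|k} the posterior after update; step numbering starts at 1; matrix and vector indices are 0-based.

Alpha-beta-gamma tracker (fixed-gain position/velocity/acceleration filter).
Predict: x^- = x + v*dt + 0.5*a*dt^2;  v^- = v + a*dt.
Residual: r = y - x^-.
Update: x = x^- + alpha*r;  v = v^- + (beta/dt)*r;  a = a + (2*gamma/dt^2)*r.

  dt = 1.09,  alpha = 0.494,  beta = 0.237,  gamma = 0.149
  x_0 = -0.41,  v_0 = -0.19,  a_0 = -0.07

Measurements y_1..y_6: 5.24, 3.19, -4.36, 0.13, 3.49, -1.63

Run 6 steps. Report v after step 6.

step 1: x_pred=-0.6587  r=5.8987  x^+=2.2553  v^+=1.0163  a^+=1.4095
step 2: x_pred=4.2003  r=-1.0103  x^+=3.7012  v^+=2.3330  a^+=1.1561
step 3: x_pred=6.9309  r=-11.2909  x^+=1.3532  v^+=1.1381  a^+=-1.6759
step 4: x_pred=1.5982  r=-1.4682  x^+=0.8729  v^+=-1.0078  a^+=-2.0441
step 5: x_pred=-1.4400  r=4.9300  x^+=0.9954  v^+=-2.1640  a^+=-0.8076
step 6: x_pred=-1.8431  r=0.2131  x^+=-1.7378  v^+=-2.9980  a^+=-0.7542

v_post = -2.9980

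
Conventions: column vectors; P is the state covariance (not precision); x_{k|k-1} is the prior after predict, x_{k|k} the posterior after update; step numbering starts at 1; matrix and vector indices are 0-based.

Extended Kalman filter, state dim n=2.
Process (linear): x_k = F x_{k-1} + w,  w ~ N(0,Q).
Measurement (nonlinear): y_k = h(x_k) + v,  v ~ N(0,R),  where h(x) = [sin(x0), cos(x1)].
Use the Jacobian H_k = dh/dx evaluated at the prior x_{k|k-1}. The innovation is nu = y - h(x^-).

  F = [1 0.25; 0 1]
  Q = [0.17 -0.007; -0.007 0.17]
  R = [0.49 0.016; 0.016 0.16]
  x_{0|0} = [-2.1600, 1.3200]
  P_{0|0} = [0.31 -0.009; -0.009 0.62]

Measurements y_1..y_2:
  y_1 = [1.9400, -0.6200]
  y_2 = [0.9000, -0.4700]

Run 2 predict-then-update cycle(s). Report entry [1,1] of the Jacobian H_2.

step 1: x^-=[-1.8300, 1.3200]  P^-=[0.5142 0.1390; 0.1390 0.7900]  H_jac=[-0.2563 0.0000; 0.0000 -0.9687]  S=[0.5238 0.0505; 0.0505 0.9013]  K=[-0.2385 -0.1360; 0.0139 -0.8498]  nu=[2.9066, -0.8682]  x^+=[-2.4052, 2.0983]  P^+=[0.4645 0.0264; 0.0264 0.1401]
step 2: x^-=[-1.8806, 2.0983]  P^-=[0.6565 0.0544; 0.0544 0.3101]  H_jac=[-0.3049 0.0000; 0.0000 -0.8641]  S=[0.5510 0.0303; 0.0303 0.3915]  K=[-0.3582 -0.0924; 0.0076 -0.6850]  nu=[1.8524, 0.0334]  x^+=[-2.5472, 2.0895]  P^+=[0.5804 0.0237; 0.0237 0.1267]

H_jac[1,1] = -0.8641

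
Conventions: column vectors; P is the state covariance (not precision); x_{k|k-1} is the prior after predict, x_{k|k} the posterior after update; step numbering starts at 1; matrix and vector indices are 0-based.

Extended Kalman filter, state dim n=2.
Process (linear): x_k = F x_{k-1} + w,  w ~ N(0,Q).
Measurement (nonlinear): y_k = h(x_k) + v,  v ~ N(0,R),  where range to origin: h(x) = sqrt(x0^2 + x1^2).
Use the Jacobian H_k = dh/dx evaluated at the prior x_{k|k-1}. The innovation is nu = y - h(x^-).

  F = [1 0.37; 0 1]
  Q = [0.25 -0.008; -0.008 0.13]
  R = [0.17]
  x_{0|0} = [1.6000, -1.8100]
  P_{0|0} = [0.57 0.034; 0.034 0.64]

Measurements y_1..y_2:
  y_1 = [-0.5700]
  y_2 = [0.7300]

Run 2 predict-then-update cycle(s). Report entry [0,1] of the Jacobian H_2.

H_jac[0,1] = 0.3671

step 1: x^-=[0.9303, -1.8100]  P^-=[0.9328 0.2628; 0.2628 0.7700]  H_jac=[0.4571 -0.8894]  S=[0.7603]  K=[0.2534; -0.7427]  nu=[-2.6051]  x^+=[0.2702, 0.1248]  P^+=[0.8840 0.4059; 0.4059 0.3506]
step 2: x^-=[0.3164, 0.1248]  P^-=[1.4823 0.5276; 0.5276 0.4806]  H_jac=[0.9302 0.3671]  S=[1.8776]  K=[0.8375; 0.3553]  nu=[0.3899]  x^+=[0.6429, 0.2634]  P^+=[0.1654 -0.0312; -0.0312 0.2435]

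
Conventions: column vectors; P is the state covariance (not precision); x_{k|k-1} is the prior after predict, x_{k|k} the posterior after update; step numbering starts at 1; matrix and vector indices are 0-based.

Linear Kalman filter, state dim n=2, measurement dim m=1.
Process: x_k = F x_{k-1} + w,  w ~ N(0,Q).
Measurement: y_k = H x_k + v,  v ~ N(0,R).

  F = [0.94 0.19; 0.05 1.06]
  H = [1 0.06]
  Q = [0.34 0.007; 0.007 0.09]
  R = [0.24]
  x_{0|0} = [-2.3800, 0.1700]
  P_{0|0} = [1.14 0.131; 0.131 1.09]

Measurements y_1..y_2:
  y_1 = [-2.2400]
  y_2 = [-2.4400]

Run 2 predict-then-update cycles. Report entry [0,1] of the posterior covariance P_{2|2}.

P_post[0,1] = 0.0198

step 1: x^-=[-2.2049, 0.0612]  P^-=[1.4334 0.4119; 0.4119 1.3315]  S=[1.7277]  K=[0.8440; 0.2846]  nu=[-0.0388]  x^+=[-2.2376, 0.0502]  P^+=[0.2028 -0.0032; -0.0032 1.1915]
step 2: x^-=[-2.0938, -0.0587]  P^-=[0.5610 0.2533; 0.2533 1.4289]  S=[0.8366]  K=[0.6888; 0.4053]  nu=[-0.3426]  x^+=[-2.3298, -0.1976]  P^+=[0.1641 0.0198; 0.0198 1.2915]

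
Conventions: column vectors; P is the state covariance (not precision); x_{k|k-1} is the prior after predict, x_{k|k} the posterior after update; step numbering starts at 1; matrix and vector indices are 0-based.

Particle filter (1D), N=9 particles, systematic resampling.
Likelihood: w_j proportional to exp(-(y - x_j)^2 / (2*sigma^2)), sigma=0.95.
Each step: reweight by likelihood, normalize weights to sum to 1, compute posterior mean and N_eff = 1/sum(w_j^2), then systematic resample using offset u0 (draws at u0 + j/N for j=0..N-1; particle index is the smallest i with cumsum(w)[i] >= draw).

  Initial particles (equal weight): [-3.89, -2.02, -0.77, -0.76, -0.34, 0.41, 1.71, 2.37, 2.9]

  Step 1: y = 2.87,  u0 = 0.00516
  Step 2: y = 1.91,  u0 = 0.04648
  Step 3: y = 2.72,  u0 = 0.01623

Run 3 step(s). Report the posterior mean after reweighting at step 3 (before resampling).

post_mean = 2.4074

step 1: w=[0.0000, 0.0000, 0.0003, 0.0003, 0.0014, 0.0147, 0.1990, 0.3652, 0.4192]  mean=2.4266  Neff=2.8662  idx=[5, 6, 7, 7, 7, 7, 8, 8, 8]
step 2: w=[0.0438, 0.1490, 0.1354, 0.1354, 0.1354, 0.1354, 0.0885, 0.0885, 0.0885]  mean=2.3266  Neff=8.2657  idx=[1, 1, 2, 3, 4, 5, 5, 7, 8]
step 3: w=[0.0731, 0.0731, 0.1202, 0.1202, 0.1202, 0.1202, 0.1202, 0.1264, 0.1264]  mean=2.4074  Neff=8.7048  idx=[0, 1, 2, 3, 4, 5, 6, 7, 8]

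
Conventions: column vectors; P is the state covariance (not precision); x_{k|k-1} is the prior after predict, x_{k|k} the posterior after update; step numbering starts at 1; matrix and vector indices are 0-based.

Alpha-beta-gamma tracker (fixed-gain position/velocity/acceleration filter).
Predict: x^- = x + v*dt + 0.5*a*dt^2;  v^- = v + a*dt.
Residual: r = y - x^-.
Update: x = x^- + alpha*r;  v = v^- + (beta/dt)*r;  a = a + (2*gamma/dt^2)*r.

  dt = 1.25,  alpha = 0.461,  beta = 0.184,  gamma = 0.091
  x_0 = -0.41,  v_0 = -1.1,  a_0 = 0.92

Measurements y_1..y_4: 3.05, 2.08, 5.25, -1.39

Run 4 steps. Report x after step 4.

step 1: x_pred=-1.0662  r=4.1162  x^+=0.8313  v^+=0.6559  a^+=1.3995
step 2: x_pred=2.7446  r=-0.6646  x^+=2.4382  v^+=2.3074  a^+=1.3221
step 3: x_pred=6.3553  r=-1.1053  x^+=5.8458  v^+=3.7973  a^+=1.1933
step 4: x_pred=11.5246  r=-12.9146  x^+=5.5710  v^+=3.3879  a^+=-0.3110

x_post = 5.5710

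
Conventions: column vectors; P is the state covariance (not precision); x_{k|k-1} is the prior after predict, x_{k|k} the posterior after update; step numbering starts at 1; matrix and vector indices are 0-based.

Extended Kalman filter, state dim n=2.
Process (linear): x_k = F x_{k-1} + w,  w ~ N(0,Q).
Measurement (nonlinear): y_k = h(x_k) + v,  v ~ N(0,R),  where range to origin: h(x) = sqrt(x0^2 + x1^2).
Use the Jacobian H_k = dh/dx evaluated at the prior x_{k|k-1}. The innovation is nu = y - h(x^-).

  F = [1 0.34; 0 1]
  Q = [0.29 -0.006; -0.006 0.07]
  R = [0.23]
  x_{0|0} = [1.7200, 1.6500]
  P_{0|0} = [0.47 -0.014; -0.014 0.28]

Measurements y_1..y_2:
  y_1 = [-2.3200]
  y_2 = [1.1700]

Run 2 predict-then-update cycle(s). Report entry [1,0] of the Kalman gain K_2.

step 1: x^-=[2.2810, 1.6500]  P^-=[0.7828 0.0752; 0.0752 0.3500]  H_jac=[0.8102 0.5861]  S=[0.9356]  K=[0.7251; 0.2844]  nu=[-5.1352]  x^+=[-1.4424, 0.1896]  P^+=[0.2910 -0.1177; -0.1177 0.2743]
step 2: x^-=[-1.3780, 0.1896]  P^-=[0.5326 -0.0304; -0.0304 0.3443]  H_jac=[-0.9907 0.1363]  S=[0.7674]  K=[-0.6930; 0.1005]  nu=[-0.2209]  x^+=[-1.2248, 0.1674]  P^+=[0.1641 0.0230; 0.0230 0.3366]

K[1,0] = 0.1005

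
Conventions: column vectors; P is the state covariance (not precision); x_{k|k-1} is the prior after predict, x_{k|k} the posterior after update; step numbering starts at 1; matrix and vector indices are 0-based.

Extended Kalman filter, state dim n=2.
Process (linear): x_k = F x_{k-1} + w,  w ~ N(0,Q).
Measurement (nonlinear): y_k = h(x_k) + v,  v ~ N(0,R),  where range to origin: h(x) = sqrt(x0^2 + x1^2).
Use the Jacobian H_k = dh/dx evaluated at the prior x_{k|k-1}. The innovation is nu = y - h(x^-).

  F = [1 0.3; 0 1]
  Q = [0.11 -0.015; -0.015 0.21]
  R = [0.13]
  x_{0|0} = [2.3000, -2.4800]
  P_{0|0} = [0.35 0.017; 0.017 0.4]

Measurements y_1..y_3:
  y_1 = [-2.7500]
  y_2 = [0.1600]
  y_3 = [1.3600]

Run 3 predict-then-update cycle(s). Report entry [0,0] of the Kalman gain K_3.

K[0,0] = -0.5495

step 1: x^-=[1.5560, -2.4800]  P^-=[0.5062 0.1220; 0.1220 0.6100]  H_jac=[0.5315 -0.8471]  S=[0.6008]  K=[0.2758; -0.7521]  nu=[-5.6777]  x^+=[-0.0097, 1.7901]  P^+=[0.4605 0.2466; 0.2466 0.2702]
step 2: x^-=[0.5273, 1.7901]  P^-=[0.7428 0.3127; 0.3127 0.4802]  H_jac=[0.2826 0.9592]  S=[0.8006]  K=[0.6368; 0.6856]  nu=[-1.7062]  x^+=[-0.5591, 0.6203]  P^+=[0.4182 -0.0369; -0.0369 0.1038]
step 3: x^-=[-0.3730, 0.6203]  P^-=[0.5154 -0.0207; -0.0207 0.3138]  H_jac=[-0.5153 0.8570]  S=[0.5156]  K=[-0.5495; 0.5422]  nu=[0.6362]  x^+=[-0.7226, 0.9653]  P^+=[0.3596 0.1329; 0.1329 0.1622]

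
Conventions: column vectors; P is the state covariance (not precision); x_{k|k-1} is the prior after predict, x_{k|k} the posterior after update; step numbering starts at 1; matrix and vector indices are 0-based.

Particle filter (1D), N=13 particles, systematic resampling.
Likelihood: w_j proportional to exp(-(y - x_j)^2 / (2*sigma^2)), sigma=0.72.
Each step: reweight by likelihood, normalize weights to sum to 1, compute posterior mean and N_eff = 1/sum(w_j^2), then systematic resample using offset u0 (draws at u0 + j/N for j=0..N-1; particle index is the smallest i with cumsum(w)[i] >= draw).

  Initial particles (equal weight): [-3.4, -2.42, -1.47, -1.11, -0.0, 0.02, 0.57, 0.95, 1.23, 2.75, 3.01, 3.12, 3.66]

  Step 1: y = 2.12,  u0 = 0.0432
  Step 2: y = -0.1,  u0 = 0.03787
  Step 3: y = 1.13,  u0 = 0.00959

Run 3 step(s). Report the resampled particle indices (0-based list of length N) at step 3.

resampled_idx = [0, 1, 2, 3, 4, 6, 6, 7, 8, 9, 10, 11, 12]

step 1: w=[0.0000, 0.0000, 0.0000, 0.0000, 0.0053, 0.0057, 0.0396, 0.1073, 0.1871, 0.2740, 0.1871, 0.1531, 0.0408]  mean=2.2984  Neff=5.4544  idx=[6, 7, 8, 8, 9, 9, 9, 9, 10, 10, 11, 11, 12]
step 2: w=[0.4773, 0.2541, 0.1336, 0.1336, 0.0003, 0.0003, 0.0003, 0.0003, 0.0001, 0.0001, 0.0000, 0.0000, 0.0000]  mean=0.8460  Neff=3.0480  idx=[0, 0, 0, 0, 0, 0, 1, 1, 1, 1, 2, 3, 3]
step 3: w=[0.0655, 0.0655, 0.0655, 0.0655, 0.0655, 0.0655, 0.0859, 0.0859, 0.0859, 0.0859, 0.0878, 0.0878, 0.0878]  mean=0.8744  Neff=12.7579  idx=[0, 1, 2, 3, 4, 6, 6, 7, 8, 9, 10, 11, 12]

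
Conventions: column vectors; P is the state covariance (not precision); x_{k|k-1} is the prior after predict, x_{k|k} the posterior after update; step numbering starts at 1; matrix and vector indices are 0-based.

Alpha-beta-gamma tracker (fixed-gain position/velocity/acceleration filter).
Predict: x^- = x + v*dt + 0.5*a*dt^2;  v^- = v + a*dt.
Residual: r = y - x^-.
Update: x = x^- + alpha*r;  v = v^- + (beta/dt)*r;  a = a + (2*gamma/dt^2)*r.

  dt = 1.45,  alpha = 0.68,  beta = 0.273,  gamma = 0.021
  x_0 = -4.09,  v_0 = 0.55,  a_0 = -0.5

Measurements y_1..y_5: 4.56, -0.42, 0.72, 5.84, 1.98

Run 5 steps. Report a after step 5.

a_post = -0.3237

step 1: x_pred=-3.8181  r=8.3781  x^+=1.8790  v^+=1.4024  a^+=-0.3326
step 2: x_pred=3.5628  r=-3.9828  x^+=0.8545  v^+=0.1702  a^+=-0.4122
step 3: x_pred=0.6680  r=0.0520  x^+=0.7034  v^+=-0.4177  a^+=-0.4112
step 4: x_pred=-0.3345  r=6.1745  x^+=3.8642  v^+=0.1487  a^+=-0.2878
step 5: x_pred=3.7771  r=-1.7971  x^+=2.5551  v^+=-0.6070  a^+=-0.3237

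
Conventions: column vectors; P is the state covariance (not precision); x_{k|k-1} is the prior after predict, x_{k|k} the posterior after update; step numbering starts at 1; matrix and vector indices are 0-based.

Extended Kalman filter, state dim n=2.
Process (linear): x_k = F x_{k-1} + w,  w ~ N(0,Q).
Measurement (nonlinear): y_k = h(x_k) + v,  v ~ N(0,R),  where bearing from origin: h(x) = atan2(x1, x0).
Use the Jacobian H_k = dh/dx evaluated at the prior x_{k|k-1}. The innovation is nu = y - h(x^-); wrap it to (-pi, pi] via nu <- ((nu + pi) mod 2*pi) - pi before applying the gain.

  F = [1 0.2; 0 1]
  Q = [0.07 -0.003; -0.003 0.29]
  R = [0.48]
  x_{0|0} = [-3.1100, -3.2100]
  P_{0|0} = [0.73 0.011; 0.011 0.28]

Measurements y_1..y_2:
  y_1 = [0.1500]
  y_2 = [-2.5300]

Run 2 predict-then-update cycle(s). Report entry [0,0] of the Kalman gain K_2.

K[0,0] = 0.1774

step 1: x^-=[-3.7520, -3.2100]  P^-=[0.8156 0.0640; 0.0640 0.5700]  H_jac=[0.1317 -0.1539]  S=[0.5050]  K=[0.1931; -0.1570]  nu=[2.5839]  x^+=[-3.2530, -3.6157]  P^+=[0.7968 0.0793; 0.0793 0.5576]
step 2: x^-=[-3.9761, -3.6157]  P^-=[0.9208 0.1878; 0.1878 0.8476]  H_jac=[0.1252 -0.1377]  S=[0.5040]  K=[0.1774; -0.1848]  nu=[-0.1264]  x^+=[-3.9986, -3.5923]  P^+=[0.9049 0.2043; 0.2043 0.8303]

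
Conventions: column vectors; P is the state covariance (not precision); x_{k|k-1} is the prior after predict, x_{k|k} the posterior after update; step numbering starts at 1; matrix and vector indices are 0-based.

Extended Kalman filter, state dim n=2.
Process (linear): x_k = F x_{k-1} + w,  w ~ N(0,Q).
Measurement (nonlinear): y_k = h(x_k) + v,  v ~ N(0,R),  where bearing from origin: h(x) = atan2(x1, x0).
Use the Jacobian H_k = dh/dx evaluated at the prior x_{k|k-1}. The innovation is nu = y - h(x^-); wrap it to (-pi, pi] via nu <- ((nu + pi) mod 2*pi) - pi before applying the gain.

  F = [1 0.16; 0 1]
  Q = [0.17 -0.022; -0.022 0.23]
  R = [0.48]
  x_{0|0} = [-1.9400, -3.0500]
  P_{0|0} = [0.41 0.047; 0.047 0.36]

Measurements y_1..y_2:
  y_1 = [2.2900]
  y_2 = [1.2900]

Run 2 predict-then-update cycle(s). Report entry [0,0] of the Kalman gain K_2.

step 1: x^-=[-2.4280, -3.0500]  P^-=[0.6043 0.0826; 0.0826 0.5900]  H_jac=[0.2007 -0.1598]  S=[0.5141]  K=[0.2102; -0.1511]  nu=[-1.7501]  x^+=[-2.7959, -2.7856]  P^+=[0.5815 0.0989; 0.0989 0.5783]
step 2: x^-=[-3.2416, -2.7856]  P^-=[0.7980 0.1695; 0.1695 0.8083]  H_jac=[0.1525 -0.1775]  S=[0.5148]  K=[0.1780; -0.2284]  nu=[-2.5615]  x^+=[-3.6974, -2.2005]  P^+=[0.7817 0.1904; 0.1904 0.7814]

K[0,0] = 0.1780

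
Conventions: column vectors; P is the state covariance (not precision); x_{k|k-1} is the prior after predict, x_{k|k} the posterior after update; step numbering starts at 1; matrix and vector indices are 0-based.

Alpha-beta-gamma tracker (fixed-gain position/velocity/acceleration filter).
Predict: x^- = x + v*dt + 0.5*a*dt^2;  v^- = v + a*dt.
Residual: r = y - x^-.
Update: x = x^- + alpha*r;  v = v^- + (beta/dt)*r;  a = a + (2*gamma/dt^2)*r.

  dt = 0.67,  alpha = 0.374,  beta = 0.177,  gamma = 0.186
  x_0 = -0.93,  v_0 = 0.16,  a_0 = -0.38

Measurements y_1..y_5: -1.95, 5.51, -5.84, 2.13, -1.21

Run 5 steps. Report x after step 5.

step 1: x_pred=-0.9081  r=-1.0419  x^+=-1.2978  v^+=-0.3699  a^+=-1.2434
step 2: x_pred=-1.8247  r=7.3347  x^+=0.9185  v^+=0.7347  a^+=4.8347
step 3: x_pred=2.4959  r=-8.3359  x^+=-0.6217  v^+=1.7718  a^+=-2.0732
step 4: x_pred=0.1001  r=2.0299  x^+=0.8593  v^+=0.9191  a^+=-0.3910
step 5: x_pred=1.3873  r=-2.5973  x^+=0.4159  v^+=-0.0291  a^+=-2.5433

x_post = 0.4159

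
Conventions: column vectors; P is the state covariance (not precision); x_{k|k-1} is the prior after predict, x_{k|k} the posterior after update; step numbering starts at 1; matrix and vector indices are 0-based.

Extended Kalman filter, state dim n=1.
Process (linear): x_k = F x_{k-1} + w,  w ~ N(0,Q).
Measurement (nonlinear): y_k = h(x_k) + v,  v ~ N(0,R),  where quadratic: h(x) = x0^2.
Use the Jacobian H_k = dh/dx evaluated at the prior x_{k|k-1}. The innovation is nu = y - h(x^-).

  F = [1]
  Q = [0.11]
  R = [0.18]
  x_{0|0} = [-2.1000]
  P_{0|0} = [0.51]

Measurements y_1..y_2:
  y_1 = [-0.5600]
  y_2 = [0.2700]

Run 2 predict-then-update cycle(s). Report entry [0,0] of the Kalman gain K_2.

step 1: x^-=[-2.1000]  P^-=[0.6200]  H_jac=[-4.2000]  S=[11.1168]  K=[-0.2342]  nu=[-4.9700]  x^+=[-0.9358]  P^+=[0.0100]
step 2: x^-=[-0.9358]  P^-=[0.1200]  H_jac=[-1.8717]  S=[0.6005]  K=[-0.3741]  nu=[-0.6058]  x^+=[-0.7092]  P^+=[0.0360]

K[0,0] = -0.3741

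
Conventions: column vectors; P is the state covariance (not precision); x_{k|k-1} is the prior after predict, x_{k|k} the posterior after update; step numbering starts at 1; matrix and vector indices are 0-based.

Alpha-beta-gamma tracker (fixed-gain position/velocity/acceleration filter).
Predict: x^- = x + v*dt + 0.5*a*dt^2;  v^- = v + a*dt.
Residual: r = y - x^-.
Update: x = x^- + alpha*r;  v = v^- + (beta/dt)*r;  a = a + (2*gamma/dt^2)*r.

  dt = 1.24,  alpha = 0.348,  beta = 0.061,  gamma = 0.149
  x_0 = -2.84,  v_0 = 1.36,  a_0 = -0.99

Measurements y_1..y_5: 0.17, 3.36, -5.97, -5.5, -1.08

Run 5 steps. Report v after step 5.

step 1: x_pred=-1.9147  r=2.0847  x^+=-1.1892  v^+=0.2350  a^+=-0.5860
step 2: x_pred=-1.3484  r=4.7084  x^+=0.2901  v^+=-0.2600  a^+=0.3266
step 3: x_pred=0.2188  r=-6.1888  x^+=-1.9349  v^+=-0.1595  a^+=-0.8729
step 4: x_pred=-2.8038  r=-2.6962  x^+=-3.7421  v^+=-1.3745  a^+=-1.3954
step 5: x_pred=-6.5193  r=5.4393  x^+=-4.6264  v^+=-2.8373  a^+=-0.3412

v_post = -2.8373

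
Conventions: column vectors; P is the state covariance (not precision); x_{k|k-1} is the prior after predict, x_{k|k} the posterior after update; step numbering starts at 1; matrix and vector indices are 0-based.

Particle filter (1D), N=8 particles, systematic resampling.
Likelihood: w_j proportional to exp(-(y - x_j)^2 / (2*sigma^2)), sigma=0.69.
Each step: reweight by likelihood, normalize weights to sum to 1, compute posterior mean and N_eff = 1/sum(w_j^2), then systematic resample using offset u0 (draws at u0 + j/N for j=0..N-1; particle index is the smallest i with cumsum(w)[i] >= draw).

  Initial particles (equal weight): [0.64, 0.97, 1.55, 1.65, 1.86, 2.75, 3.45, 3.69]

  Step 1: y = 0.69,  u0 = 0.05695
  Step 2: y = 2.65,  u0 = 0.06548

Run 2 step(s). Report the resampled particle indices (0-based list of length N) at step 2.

resampled_idx = [3, 5, 5, 6, 6, 7, 7, 7]

step 1: w=[0.3316, 0.3062, 0.1529, 0.1263, 0.0790, 0.0039, 0.0001, 0.0000]  mean=1.1126  Neff=4.0110  idx=[0, 0, 0, 1, 1, 2, 3, 4]
step 2: w=[0.0111, 0.0111, 0.0111, 0.0398, 0.0398, 0.2165, 0.2700, 0.4006]  mean=1.6247  Neff=3.5236  idx=[3, 5, 5, 6, 6, 7, 7, 7]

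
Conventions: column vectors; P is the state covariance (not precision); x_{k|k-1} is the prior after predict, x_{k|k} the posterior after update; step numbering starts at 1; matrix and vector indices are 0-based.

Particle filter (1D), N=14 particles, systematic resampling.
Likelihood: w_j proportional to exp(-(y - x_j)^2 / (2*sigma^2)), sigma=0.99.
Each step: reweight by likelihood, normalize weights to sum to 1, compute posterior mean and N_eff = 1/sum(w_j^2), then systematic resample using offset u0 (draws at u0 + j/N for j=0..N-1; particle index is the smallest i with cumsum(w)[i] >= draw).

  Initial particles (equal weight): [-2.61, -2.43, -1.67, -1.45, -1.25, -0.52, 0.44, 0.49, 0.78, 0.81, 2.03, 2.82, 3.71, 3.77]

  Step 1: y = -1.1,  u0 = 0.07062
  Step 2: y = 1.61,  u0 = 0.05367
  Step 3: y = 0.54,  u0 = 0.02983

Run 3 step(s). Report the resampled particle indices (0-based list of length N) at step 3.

step 1: w=[0.0597, 0.0775, 0.1618, 0.1794, 0.1888, 0.1608, 0.0570, 0.0526, 0.0315, 0.0297, 0.0013, 0.0001, 0.0000, 0.0000]  mean=-1.0916  Neff=7.2828  idx=[1, 2, 2, 2, 3, 3, 4, 4, 4, 5, 5, 6, 7, 10]
step 2: w=[0.0001, 0.0019, 0.0019, 0.0019, 0.0038, 0.0038, 0.0070, 0.0070, 0.0070, 0.0447, 0.0447, 0.2249, 0.2384, 0.4132]  mean=0.9612  Neff=3.5426  idx=[9, 11, 11, 11, 11, 12, 12, 12, 13, 13, 13, 13, 13, 13]
step 3: w=[0.0595, 0.1050, 0.1050, 0.1050, 0.1050, 0.1054, 0.1054, 0.1054, 0.0340, 0.0340, 0.0340, 0.0340, 0.0340, 0.0340]  mean=0.7232  Neff=11.3695  idx=[0, 1, 2, 2, 3, 4, 4, 5, 6, 6, 7, 8, 10, 12]

resampled_idx = [0, 1, 2, 2, 3, 4, 4, 5, 6, 6, 7, 8, 10, 12]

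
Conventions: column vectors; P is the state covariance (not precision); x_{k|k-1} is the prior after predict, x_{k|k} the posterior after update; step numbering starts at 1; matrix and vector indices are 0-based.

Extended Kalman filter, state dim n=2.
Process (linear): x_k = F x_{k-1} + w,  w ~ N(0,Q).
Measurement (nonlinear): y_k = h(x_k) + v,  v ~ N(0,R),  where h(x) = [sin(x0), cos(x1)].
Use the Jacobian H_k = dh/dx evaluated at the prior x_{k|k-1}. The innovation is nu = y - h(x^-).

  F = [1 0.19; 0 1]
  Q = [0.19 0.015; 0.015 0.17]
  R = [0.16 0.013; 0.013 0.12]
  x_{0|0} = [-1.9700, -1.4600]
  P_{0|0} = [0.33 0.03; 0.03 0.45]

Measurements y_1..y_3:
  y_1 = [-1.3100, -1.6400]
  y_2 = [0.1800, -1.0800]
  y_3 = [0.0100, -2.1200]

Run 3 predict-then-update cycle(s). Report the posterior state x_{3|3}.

step 1: x^-=[-2.2474, -1.4600]  P^-=[0.5476 0.1305; 0.1305 0.6200]  H_jac=[-0.6261 0.0000; 0.0000 0.9939]  S=[0.3747 -0.0682; -0.0682 0.7324]  K=[-0.8981 0.0934; -0.0660 0.8352]  nu=[-0.5303, -1.7506]  x^+=[-1.9347, -2.8870]  P^+=[0.2276 -0.0005; -0.0005 0.1000]
step 2: x^-=[-2.4832, -2.8870]  P^-=[0.4210 0.0335; 0.0335 0.2700]  H_jac=[-0.7910 0.0000; 0.0000 0.2518]  S=[0.4234 0.0063; 0.0063 0.1371]  K=[-0.7879 0.0979; -0.0701 0.4991]  nu=[0.7918, -0.1122]  x^+=[-3.1181, -2.9985]  P^+=[0.1578 0.0060; 0.0060 0.2342]
step 3: x^-=[-3.6879, -2.9985]  P^-=[0.3585 0.0655; 0.0655 0.4042]  H_jac=[-0.8545 0.0000; 0.0000 0.1426]  S=[0.4217 0.0050; 0.0050 0.1282]  K=[-0.7275 0.1013; -0.1381 0.4549]  nu=[-0.5095, -1.1302]  x^+=[-3.4317, -3.4423]  P^+=[0.1347 0.0189; 0.0189 0.3702]

x_post = [-3.4317, -3.4423]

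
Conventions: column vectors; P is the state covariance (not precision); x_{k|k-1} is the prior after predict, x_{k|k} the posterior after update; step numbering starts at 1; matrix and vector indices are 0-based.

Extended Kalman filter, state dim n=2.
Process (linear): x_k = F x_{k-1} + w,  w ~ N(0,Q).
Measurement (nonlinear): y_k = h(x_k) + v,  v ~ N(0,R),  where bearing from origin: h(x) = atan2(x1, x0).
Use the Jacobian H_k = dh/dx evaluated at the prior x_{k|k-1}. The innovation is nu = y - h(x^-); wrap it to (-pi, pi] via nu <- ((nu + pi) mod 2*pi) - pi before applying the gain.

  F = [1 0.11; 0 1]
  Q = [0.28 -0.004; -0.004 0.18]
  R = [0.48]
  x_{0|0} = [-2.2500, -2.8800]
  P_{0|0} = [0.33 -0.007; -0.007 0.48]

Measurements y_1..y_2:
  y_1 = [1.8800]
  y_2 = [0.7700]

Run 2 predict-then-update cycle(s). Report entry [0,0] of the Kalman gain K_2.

step 1: x^-=[-2.5668, -2.8800]  P^-=[0.6143 0.0418; 0.0418 0.6600]  H_jac=[0.1935 -0.1725]  S=[0.5198]  K=[0.2148; -0.2034]  nu=[-2.1044]  x^+=[-3.0188, -2.4519]  P^+=[0.5903 0.0645; 0.0645 0.6385]
step 2: x^-=[-3.2885, -2.4519]  P^-=[0.8922 0.1307; 0.1307 0.8185]  H_jac=[0.1457 -0.1954]  S=[0.5228]  K=[0.1998; -0.2696]  nu=[-3.0123]  x^+=[-3.8904, -1.6400]  P^+=[0.8713 0.1589; 0.1589 0.7805]

K[0,0] = 0.1998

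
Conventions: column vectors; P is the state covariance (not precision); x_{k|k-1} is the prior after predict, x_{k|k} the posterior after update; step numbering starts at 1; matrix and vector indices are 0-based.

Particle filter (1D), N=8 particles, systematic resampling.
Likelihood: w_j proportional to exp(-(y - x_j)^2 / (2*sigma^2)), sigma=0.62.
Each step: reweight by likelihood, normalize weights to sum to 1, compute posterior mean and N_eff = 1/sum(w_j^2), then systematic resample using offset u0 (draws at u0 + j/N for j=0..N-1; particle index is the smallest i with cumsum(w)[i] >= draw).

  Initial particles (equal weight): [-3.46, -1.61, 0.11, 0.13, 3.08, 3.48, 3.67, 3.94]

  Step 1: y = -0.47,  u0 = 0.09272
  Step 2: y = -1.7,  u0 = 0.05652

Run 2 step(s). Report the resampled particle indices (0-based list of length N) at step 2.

resampled_idx = [0, 0, 0, 0, 0, 0, 0, 2]

step 1: w=[0.0000, 0.1267, 0.4434, 0.4300, 0.0000, 0.0000, 0.0000, 0.0000]  mean=-0.0993  Neff=2.5158  idx=[1, 2, 2, 2, 3, 3, 3, 3]
step 2: w=[0.9136, 0.0130, 0.0130, 0.0130, 0.0118, 0.0118, 0.0118, 0.0118]  mean=-1.4604  Neff=1.1967  idx=[0, 0, 0, 0, 0, 0, 0, 2]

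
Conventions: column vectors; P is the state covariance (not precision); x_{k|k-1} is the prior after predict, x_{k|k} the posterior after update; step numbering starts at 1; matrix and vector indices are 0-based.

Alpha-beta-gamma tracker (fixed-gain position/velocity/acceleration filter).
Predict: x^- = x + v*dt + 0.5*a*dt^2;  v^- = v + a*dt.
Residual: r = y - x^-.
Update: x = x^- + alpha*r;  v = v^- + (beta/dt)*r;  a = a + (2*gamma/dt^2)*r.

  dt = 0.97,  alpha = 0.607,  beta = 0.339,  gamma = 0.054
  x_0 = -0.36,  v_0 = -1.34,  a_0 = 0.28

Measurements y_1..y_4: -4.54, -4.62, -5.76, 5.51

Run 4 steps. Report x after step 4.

x_post = 0.3739

step 1: x_pred=-1.5281  r=-3.0119  x^+=-3.3563  v^+=-2.1210  a^+=-0.0657
step 2: x_pred=-5.4446  r=0.8246  x^+=-4.9441  v^+=-1.8966  a^+=0.0289
step 3: x_pred=-6.7701  r=1.0101  x^+=-6.1570  v^+=-1.5155  a^+=0.1449
step 4: x_pred=-7.5588  r=13.0688  x^+=0.3739  v^+=3.1924  a^+=1.6450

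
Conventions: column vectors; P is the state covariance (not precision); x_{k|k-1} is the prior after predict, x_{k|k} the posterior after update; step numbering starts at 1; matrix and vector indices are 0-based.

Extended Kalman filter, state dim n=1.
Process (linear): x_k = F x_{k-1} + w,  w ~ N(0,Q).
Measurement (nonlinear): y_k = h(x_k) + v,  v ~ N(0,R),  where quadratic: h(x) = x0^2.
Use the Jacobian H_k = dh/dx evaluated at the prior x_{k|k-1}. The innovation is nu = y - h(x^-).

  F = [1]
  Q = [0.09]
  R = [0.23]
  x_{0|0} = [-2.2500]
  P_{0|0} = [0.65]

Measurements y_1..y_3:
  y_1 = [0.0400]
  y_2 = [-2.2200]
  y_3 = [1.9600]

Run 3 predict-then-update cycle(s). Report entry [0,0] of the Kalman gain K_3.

step 1: x^-=[-2.2500]  P^-=[0.7400]  H_jac=[-4.5000]  S=[15.2150]  K=[-0.2189]  nu=[-5.0225]  x^+=[-1.1508]  P^+=[0.0112]
step 2: x^-=[-1.1508]  P^-=[0.1012]  H_jac=[-2.3015]  S=[0.7660]  K=[-0.3040]  nu=[-3.5443]  x^+=[-0.0732]  P^+=[0.0304]
step 3: x^-=[-0.0732]  P^-=[0.1204]  H_jac=[-0.1464]  S=[0.2326]  K=[-0.0758]  nu=[1.9546]  x^+=[-0.2213]  P^+=[0.1190]

K[0,0] = -0.0758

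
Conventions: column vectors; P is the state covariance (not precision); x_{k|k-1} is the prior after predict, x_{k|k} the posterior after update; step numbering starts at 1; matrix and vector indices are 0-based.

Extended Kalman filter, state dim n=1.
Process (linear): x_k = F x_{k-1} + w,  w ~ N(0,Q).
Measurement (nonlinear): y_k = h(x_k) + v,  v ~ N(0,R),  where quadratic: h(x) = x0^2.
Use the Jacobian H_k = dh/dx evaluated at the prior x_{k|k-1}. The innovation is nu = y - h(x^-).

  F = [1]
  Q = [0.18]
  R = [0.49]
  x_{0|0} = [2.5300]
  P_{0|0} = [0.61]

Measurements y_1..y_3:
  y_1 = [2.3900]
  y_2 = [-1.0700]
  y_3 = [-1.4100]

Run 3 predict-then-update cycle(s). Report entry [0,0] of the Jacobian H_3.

step 1: x^-=[2.5300]  P^-=[0.7900]  H_jac=[5.0600]  S=[20.7168]  K=[0.1930]  nu=[-4.0109]  x^+=[1.7561]  P^+=[0.0187]
step 2: x^-=[1.7561]  P^-=[0.1987]  H_jac=[3.5122]  S=[2.9408]  K=[0.2373]  nu=[-4.1538]  x^+=[0.7704]  P^+=[0.0331]
step 3: x^-=[0.7704]  P^-=[0.2131]  H_jac=[1.5409]  S=[0.9960]  K=[0.3297]  nu=[-2.0036]  x^+=[0.1099]  P^+=[0.1048]

H_jac[0,0] = 1.5409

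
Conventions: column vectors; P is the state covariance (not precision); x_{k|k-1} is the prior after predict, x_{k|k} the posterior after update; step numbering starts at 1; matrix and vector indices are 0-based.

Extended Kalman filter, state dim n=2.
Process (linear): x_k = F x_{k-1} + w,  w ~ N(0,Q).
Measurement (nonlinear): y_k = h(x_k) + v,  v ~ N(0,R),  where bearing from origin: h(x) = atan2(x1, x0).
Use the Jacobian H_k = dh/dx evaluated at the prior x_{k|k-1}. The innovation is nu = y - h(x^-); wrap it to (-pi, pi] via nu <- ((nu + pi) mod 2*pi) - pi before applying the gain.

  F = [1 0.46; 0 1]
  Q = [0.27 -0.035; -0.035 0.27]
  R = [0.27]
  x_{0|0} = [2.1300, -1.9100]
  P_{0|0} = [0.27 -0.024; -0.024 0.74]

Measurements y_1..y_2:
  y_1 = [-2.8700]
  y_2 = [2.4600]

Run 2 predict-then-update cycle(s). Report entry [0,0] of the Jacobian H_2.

H_jac[0,0] = 0.2497

step 1: x^-=[1.2514, -1.9100]  P^-=[0.6745 0.2814; 0.2814 1.0100]  H_jac=[0.3663 0.2400]  S=[0.4682]  K=[0.6720; 0.7380]  nu=[-1.8792]  x^+=[-0.0115, -3.2968]  P^+=[0.4631 0.0492; 0.0492 0.7550]
step 2: x^-=[-1.5280, -3.2968]  P^-=[0.9381 0.3616; 0.3616 1.0250]  H_jac=[0.2497 -0.1157]  S=[0.3213]  K=[0.5988; -0.0882]  nu=[-1.8184]  x^+=[-2.6168, -3.1363]  P^+=[0.8229 0.3785; 0.3785 1.0225]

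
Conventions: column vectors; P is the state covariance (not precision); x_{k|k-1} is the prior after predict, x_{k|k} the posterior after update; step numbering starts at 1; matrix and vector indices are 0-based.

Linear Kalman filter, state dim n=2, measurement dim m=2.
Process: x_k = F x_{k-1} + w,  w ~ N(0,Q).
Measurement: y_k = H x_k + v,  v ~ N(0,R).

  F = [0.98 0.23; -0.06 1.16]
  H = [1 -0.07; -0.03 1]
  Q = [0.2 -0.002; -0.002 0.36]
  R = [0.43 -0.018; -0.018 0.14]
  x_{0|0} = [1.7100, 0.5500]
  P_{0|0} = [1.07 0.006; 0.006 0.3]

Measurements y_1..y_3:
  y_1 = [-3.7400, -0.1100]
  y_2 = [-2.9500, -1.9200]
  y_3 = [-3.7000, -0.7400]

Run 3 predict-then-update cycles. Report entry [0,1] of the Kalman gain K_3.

step 1: x^-=[1.8023, 0.5354]  P^-=[1.2462 0.0219; 0.0219 0.7667]  S=[1.6769 -0.0871; -0.0871 0.9065]  K=[0.7451 0.0545; 0.0251 0.8475]  nu=[-5.5048, -0.5913]  x^+=[-2.3315, -0.1038]  P^+=[0.3197 0.0038; 0.0038 0.1183]
step 2: x^-=[-2.3087, 0.0195]  P^-=[0.5150 0.0150; 0.0150 0.5198]  S=[0.9454 -0.0548; -0.0548 0.6594]  K=[0.5462 0.0447; 0.0232 0.7896]  nu=[-0.6399, -2.0088]  x^+=[-2.7481, -1.5814]  P^+=[0.2343 0.0035; 0.0035 0.1102]
step 3: x^-=[-3.0569, -1.6695]  P^-=[0.4324 0.0175; 0.0175 0.5087]  S=[0.8625 -0.0490; -0.0490 0.6480]  K=[0.5025 0.0450; 0.0237 0.7860]  nu=[-0.7600, 0.8378]  x^+=[-3.4010, -1.0290]  P^+=[0.2155 0.0037; 0.0037 0.1097]

K[0,1] = 0.0450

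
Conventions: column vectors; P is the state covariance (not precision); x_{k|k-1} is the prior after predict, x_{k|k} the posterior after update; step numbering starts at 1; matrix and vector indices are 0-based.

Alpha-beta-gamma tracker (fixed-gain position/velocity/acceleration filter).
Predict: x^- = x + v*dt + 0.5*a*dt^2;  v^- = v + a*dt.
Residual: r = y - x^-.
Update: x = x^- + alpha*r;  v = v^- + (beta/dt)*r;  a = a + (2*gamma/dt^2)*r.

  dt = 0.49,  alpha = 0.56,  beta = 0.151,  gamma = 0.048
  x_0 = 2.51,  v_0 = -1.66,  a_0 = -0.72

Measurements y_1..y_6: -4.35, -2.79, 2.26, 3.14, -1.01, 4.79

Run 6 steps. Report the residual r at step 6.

step 1: x_pred=1.6102  r=-5.9602  x^+=-1.7275  v^+=-3.8495  a^+=-3.1031
step 2: x_pred=-3.9863  r=1.1963  x^+=-3.3164  v^+=-5.0014  a^+=-2.6247
step 3: x_pred=-6.0821  r=8.3421  x^+=-1.4105  v^+=-3.7167  a^+=0.7107
step 4: x_pred=-3.1464  r=6.2864  x^+=0.3740  v^+=-1.4312  a^+=3.2242
step 5: x_pred=0.0597  r=-1.0697  x^+=-0.5393  v^+=-0.1810  a^+=2.7965
step 6: x_pred=-0.2923  r=5.0823  x^+=2.5538  v^+=2.7555  a^+=4.8286

resid = 5.0823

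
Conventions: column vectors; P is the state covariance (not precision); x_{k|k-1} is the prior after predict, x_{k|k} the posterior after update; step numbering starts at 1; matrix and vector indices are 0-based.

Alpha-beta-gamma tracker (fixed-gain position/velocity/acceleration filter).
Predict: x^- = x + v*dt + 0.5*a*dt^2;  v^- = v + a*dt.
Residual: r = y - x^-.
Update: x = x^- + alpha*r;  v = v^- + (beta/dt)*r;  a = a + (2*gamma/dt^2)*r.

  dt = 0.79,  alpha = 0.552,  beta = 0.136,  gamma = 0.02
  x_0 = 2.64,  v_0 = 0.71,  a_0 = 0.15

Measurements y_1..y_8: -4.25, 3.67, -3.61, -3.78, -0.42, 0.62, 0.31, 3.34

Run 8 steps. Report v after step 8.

v_post = 0.5289

step 1: x_pred=3.2477  r=-7.4977  x^+=-0.8910  v^+=-0.4622  a^+=-0.3305
step 2: x_pred=-1.3593  r=5.0293  x^+=1.4169  v^+=0.1424  a^+=-0.0082
step 3: x_pred=1.5268  r=-5.1368  x^+=-1.3087  v^+=-0.7484  a^+=-0.3374
step 4: x_pred=-2.0052  r=-1.7748  x^+=-2.9849  v^+=-1.3205  a^+=-0.4512
step 5: x_pred=-4.1688  r=3.7488  x^+=-2.0995  v^+=-1.0315  a^+=-0.2109
step 6: x_pred=-2.9802  r=3.6002  x^+=-0.9929  v^+=-0.5784  a^+=0.0198
step 7: x_pred=-1.4436  r=1.7536  x^+=-0.4756  v^+=-0.2608  a^+=0.1322
step 8: x_pred=-0.6404  r=3.9804  x^+=1.5568  v^+=0.5289  a^+=0.3873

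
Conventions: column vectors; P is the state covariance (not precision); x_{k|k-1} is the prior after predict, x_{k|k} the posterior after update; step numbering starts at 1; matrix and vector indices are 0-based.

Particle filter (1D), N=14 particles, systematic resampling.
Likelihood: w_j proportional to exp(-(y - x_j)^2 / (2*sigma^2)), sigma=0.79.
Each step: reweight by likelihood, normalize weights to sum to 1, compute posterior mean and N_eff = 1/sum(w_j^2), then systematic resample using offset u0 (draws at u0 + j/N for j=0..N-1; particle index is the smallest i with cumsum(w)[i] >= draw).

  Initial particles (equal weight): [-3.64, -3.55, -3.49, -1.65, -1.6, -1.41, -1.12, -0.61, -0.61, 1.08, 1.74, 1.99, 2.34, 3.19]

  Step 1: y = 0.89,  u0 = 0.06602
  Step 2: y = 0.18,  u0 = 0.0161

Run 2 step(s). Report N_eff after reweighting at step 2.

N_eff = 8.9999

step 1: w=[0.0000, 0.0000, 0.0000, 0.0023, 0.0028, 0.0058, 0.0157, 0.0658, 0.0658, 0.3874, 0.2236, 0.1513, 0.0740, 0.0058]  mean=1.1859  Neff=4.2120  idx=[7, 8, 9, 9, 9, 9, 9, 10, 10, 10, 11, 11, 12, 13]
step 2: w=[0.1371, 0.1371, 0.1182, 0.1182, 0.1182, 0.1182, 0.1182, 0.0322, 0.0322, 0.0322, 0.0164, 0.0164, 0.0054, 0.0002]  mean=0.7171  Neff=8.9999  idx=[0, 0, 1, 1, 2, 2, 3, 4, 4, 5, 5, 6, 7, 9]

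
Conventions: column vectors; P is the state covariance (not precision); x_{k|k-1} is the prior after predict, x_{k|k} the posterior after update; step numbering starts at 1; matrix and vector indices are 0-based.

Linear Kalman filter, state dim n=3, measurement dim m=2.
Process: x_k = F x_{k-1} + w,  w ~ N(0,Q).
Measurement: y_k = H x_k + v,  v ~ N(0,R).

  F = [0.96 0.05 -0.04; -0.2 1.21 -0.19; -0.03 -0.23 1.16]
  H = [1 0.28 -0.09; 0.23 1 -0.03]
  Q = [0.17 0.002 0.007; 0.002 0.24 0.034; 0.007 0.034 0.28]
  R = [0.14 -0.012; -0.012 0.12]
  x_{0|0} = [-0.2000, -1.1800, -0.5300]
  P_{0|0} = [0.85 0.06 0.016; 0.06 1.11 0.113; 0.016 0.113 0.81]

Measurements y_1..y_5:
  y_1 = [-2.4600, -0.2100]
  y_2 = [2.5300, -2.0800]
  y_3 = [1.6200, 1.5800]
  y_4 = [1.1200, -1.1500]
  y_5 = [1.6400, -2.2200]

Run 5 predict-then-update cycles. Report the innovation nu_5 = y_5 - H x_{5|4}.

step 1: x^-=[-0.2298, -1.2871, -0.3374]  P^-=[0.9615 -0.0281 -0.0557; -0.0281 1.8486 -0.2878; -0.0557 -0.2878 1.3688]  S=[1.2663 0.7317; 0.7317 2.0258]  K=[0.8865 -0.2241; -0.1527 0.9688; -0.1358 -0.1196]  nu=[-1.9002, 1.1198]  x^+=[-2.1652, 0.0880, -0.2133]  P^+=[0.1553 -0.0703 0.0978; -0.0703 0.1344 0.0036; 0.0978 0.0036 1.2927]
step 2: x^-=[-2.0657, 0.5800, -0.2027]  P^-=[0.3012 -0.1081 0.0659; -0.1081 0.5294 -0.3050; 0.0659 -0.3050 2.0170]  S=[0.4421 0.1226; 0.1226 0.6348]  K=[0.6523 -0.1902; -0.0755 0.8238; -0.3189 -0.4903]  nu=[4.4151, -2.1910]  x^+=[1.2310, -1.5583, -0.5362]  P^+=[0.1206 -0.0545 0.1304; -0.0545 0.1113 -0.0316; 0.1304 -0.0316 1.7811]
step 3: x^-=[1.1253, -2.0299, -0.3005]  P^-=[0.2691 -0.0845 0.0749; -0.0845 0.5229 -0.4645; 0.0749 -0.4645 2.6897]  S=[0.4345 0.1555; 0.1555 0.6475]  K=[0.6161 -0.1864; -0.0518 0.8115; -0.4290 -0.7123]  nu=[1.0361, 3.3421]  x^+=[1.1407, 0.6285, -3.1257]  P^+=[0.1174 -0.0520 0.1596; -0.0520 0.1084 -0.0515; 0.1596 -0.0515 2.1861]
step 4: x^-=[1.2515, 1.1262, -3.8046]  P^-=[0.2649 -0.0821 0.0870; -0.0821 0.5433 -0.5884; 0.0870 -0.5884 3.2431]  S=[0.4418 0.1759; 0.1759 0.6766]  K=[0.6067 -0.1929; -0.0453 0.8130; -0.4962 -0.8549]  nu=[-0.7893, -2.6782]  x^+=[1.2892, -1.0153, -1.1234]  P^+=[0.1183 -0.0522 0.1829; -0.0522 0.1082 -0.0640; 0.1829 -0.0640 2.4906]
step 5: x^-=[1.2318, -1.2730, -1.1083]  P^-=[0.2645 -0.0835 0.0979; -0.0835 0.5616 -0.6788; 0.0979 -0.6788 3.6578]  S=[0.4480 0.1889; 0.1889 0.6998]  K=[0.6026 -0.1992; -0.0430 0.8157; -0.5405 -0.9486]  nu=[0.6648, -1.2636]  x^+=[1.8842, -2.3323, -0.2689]  P^+=[0.1194 -0.0526 0.1992; -0.0526 0.1083 -0.0721; 0.1992 -0.0721 2.7034]

innov = [0.6648, -1.2636]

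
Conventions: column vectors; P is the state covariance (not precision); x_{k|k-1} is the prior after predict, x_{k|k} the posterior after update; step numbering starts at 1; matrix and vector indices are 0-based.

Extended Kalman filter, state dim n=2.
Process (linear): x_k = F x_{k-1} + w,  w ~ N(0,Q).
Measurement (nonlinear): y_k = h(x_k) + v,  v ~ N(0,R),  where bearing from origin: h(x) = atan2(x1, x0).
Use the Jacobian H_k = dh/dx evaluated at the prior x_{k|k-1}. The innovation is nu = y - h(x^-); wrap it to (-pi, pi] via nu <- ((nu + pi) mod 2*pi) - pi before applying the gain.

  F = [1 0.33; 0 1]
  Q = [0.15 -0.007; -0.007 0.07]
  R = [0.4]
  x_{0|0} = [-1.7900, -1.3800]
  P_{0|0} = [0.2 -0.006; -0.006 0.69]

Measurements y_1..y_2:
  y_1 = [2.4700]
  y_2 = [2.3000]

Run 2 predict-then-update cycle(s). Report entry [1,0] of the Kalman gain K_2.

K[1,0] = -0.4500

step 1: x^-=[-2.2454, -1.3800]  P^-=[0.4212 0.2147; 0.2147 0.7600]  H_jac=[0.1987 -0.3233]  S=[0.4685]  K=[0.0305; -0.4334]  nu=[-1.2227]  x^+=[-2.2827, -0.8501]  P^+=[0.4207 0.2209; 0.2209 0.6720]
step 2: x^-=[-2.5632, -0.8501]  P^-=[0.7897 0.4357; 0.4357 0.7420]  H_jac=[0.1166 -0.3515]  S=[0.4667]  K=[-0.1308; -0.4500]  nu=[-1.1618]  x^+=[-2.4112, -0.3273]  P^+=[0.7817 0.4082; 0.4082 0.6475]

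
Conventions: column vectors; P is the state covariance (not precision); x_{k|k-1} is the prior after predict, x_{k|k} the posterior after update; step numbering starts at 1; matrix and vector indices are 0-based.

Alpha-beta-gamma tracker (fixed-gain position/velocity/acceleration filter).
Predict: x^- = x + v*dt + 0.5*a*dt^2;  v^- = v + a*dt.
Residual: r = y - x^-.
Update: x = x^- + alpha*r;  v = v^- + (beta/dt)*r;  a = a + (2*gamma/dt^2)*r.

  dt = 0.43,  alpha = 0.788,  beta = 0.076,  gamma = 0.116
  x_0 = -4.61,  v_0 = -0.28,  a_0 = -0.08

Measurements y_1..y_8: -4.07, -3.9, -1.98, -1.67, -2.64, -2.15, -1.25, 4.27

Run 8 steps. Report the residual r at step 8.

resid = 4.4742

step 1: x_pred=-4.7378  r=0.6678  x^+=-4.2116  v^+=-0.1964  a^+=0.7579
step 2: x_pred=-4.2259  r=0.3259  x^+=-3.9691  v^+=0.1871  a^+=1.1669
step 3: x_pred=-3.7808  r=1.8008  x^+=-2.3618  v^+=1.0072  a^+=3.4263
step 4: x_pred=-1.6119  r=-0.0581  x^+=-1.6577  v^+=2.4702  a^+=3.3535
step 5: x_pred=-0.2855  r=-2.3545  x^+=-2.1408  v^+=3.4961  a^+=0.3991
step 6: x_pred=-0.6006  r=-1.5494  x^+=-1.8215  v^+=3.3939  a^+=-1.5449
step 7: x_pred=-0.5050  r=-0.7450  x^+=-1.0921  v^+=2.5979  a^+=-2.4797
step 8: x_pred=-0.2042  r=4.4742  x^+=3.3215  v^+=2.3224  a^+=3.1343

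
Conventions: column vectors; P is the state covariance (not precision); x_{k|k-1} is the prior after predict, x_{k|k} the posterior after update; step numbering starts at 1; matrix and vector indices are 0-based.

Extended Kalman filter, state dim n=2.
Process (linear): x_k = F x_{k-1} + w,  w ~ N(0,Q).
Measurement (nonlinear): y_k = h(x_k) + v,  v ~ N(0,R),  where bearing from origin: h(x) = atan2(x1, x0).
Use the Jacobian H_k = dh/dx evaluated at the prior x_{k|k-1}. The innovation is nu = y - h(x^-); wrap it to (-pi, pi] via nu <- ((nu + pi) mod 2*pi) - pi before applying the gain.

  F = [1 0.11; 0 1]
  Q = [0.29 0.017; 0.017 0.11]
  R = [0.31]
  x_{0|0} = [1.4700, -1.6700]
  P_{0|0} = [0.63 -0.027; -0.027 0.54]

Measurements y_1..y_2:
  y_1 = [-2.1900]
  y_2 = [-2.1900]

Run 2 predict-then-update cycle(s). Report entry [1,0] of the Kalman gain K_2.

step 1: x^-=[1.2863, -1.6700]  P^-=[0.9206 0.0494; 0.0494 0.6500]  H_jac=[0.3758 0.2895]  S=[0.5053]  K=[0.7131; 0.4092]  nu=[-1.2755]  x^+=[0.3767, -2.1919]  P^+=[0.6637 -0.0980; -0.0980 0.5654]
step 2: x^-=[0.1356, -2.1919]  P^-=[0.9390 -0.0188; -0.0188 0.6754]  H_jac=[0.4545 0.0281]  S=[0.5040]  K=[0.8457; 0.0207]  nu=[-0.6810]  x^+=[-0.4403, -2.2060]  P^+=[0.5785 -0.0276; -0.0276 0.6752]

K[1,0] = 0.0207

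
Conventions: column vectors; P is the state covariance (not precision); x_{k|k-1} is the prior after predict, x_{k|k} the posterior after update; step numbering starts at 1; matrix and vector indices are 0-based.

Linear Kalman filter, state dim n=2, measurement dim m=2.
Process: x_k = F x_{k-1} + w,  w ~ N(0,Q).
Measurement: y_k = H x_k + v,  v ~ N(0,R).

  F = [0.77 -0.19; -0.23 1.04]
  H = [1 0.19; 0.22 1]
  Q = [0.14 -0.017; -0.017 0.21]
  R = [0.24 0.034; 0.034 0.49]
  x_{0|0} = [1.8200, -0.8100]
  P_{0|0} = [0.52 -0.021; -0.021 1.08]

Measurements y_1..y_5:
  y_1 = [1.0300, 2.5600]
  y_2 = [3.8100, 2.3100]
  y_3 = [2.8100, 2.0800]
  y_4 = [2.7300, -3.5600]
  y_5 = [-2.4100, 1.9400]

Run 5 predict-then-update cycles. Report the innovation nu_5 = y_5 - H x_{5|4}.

step 1: x^-=[1.5553, -1.2610]  P^-=[0.4934 -0.3402; -0.3402 1.4157]  S=[0.6553 0.0571; 0.0571 1.7799]  K=[0.6676 -0.1516; -0.1749 0.7589]  nu=[-0.2857, 3.4788]  x^+=[0.8373, 1.4292]  P^+=[0.1721 -0.0894; -0.0894 0.3856]
step 2: x^-=[0.3731, 1.2938]  P^-=[0.2821 -0.1992; -0.1992 0.6790]  S=[0.4709 0.0175; 0.0175 1.0950]  K=[0.5237 -0.1336; -0.1708 0.5828]  nu=[3.1910, 0.9341]  x^+=[1.9193, 1.2933]  P^+=[0.1359 -0.0776; -0.0776 0.2968]
step 3: x^-=[1.2322, 0.9036]  P^-=[0.2540 -0.1652; -0.1652 0.5753]  S=[0.4520 0.0271; 0.0271 1.0049]  K=[0.4998 -0.1223; -0.1561 0.5405]  nu=[1.4062, 0.9054]  x^+=[1.8243, 1.1735]  P^+=[0.1294 -0.0714; -0.0714 0.2753]
step 4: x^-=[1.1817, 0.8009]  P^-=[0.2475 -0.1546; -0.1546 0.5487]  S=[0.4486 0.0317; 0.0317 0.9827]  K=[0.4946 -0.1178; -0.1495 0.5286]  nu=[1.3961, -4.6208]  x^+=[2.4167, -1.8504]  P^+=[0.1278 -0.0690; -0.0690 0.2691]
step 5: x^-=[2.2125, -2.4803]  P^-=[0.2457 -0.1511; -0.1511 0.5409]  S=[0.4478 0.0334; 0.0334 0.9763]  K=[0.4932 -0.1163; -0.1471 0.5250]  nu=[-4.1512, 3.9335]  x^+=[-0.2925, 0.1955]  P^+=[0.1274 -0.0682; -0.0682 0.2673]

innov = [-4.1512, 3.9335]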